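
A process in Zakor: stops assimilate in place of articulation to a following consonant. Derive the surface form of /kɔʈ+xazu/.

[kɔkxazu]

The rule targets /ʈ/ (voiceless retroflex stop), which sits before the trigger /x/ (velar).
The voiceless velar stop is [k], so /ʈ/ → [k].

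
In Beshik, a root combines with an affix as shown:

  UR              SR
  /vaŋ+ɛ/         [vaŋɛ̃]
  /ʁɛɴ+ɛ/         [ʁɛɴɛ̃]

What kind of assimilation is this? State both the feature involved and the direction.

progressive nasality assimilation (vowel nasalisation)

The vowel /ɛ/ surfaces as nasalised [ɛ̃] next to the preceding nasal /ŋ/ — it has acquired the [+nasal] feature of its neighbour.
Likewise in the remaining data: /ɛ/ → [ɛ̃] after /ɴ/ — each time a vowel is nasalised next to a preceding nasal.
Because the conditioning nasal is to the left of the vowel that changes, the process is progressive (perseverative).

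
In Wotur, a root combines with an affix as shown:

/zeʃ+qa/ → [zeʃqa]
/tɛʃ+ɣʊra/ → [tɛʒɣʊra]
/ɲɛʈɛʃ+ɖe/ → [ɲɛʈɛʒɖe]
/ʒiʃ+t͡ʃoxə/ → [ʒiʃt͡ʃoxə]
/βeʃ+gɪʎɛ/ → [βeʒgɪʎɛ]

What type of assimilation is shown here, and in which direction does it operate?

regressive voicing assimilation

Comparing underlying and surface forms, /ʃ/ → [ʒ] is the alternation; the neighbouring /ɣ/ is constant.
/ʃ/ is voiceless while /ɣ/ is voiced; the output [ʒ] is voiced, matching the trigger — so the feature that spreads is voicing.
Place and manner are unchanged, so the assimilation is partial, not total.
The other alternating forms pattern the same way: /ʃ/ → [ʒ] before /ɖ/ (voiceless → voiced, matching voiced); /ʃ/ → [ʒ] before /g/ (voiceless → voiced, matching voiced) — only voicing changes, and always toward the following segment.
No alternation appears in [zeʃqa], [ʒiʃt͡ʃoxə]: there the adjacent consonants already agree in voicing (/ʃ/ and /q/ are both voiceless; /ʃ/ and /t͡ʃ/ are both voiceless), so these forms are consistent with the same rule.
The trigger is the following segment, so the direction is regressive (anticipatory).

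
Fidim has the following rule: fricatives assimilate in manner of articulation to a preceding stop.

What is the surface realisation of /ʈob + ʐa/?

[ʈobɖa]

/ʐ/ is a voiced retroflex fricative. The preceding trigger /b/ is a stop, so /ʐ/ must become a stop as well.
Changing only its manner to stop gives [ɖ] — the voiced retroflex stop.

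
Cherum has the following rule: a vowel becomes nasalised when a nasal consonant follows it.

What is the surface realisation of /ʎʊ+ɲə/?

[ʎʊ̃ɲə]

The vowel /ʊ/ is adjacent to the following nasal /ɲ/, so it acquires [+nasal] and surfaces as [ʊ̃].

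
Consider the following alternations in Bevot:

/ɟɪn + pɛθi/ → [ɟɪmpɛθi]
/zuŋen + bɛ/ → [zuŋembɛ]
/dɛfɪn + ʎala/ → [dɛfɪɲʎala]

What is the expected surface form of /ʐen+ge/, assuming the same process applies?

[ʐeŋge]

The data show regressive place assimilation: /n/ → [m] before /p/; /n/ → [m] before /b/; /n/ → [ɲ] before /ʎ/. In each pair only place changes, matching the following consonant, while manner and voice stay constant.
The rule targets /n/ (voiced alveolar nasal), which sits before the trigger /g/ (velar).
Changing only its place to velar gives [ŋ] — the voiced velar nasal.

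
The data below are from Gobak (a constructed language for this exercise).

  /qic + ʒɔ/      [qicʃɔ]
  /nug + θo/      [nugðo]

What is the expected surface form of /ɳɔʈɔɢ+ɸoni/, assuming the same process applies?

The data show progressive voicing assimilation: /ʒ/ → [ʃ] after /c/; /θ/ → [ð] after /g/. In each pair only voicing changes, matching the preceding consonant, while place and manner stay constant.
/ɸ/ is a voiceless bilabial fricative. The preceding trigger /ɢ/ is voiced, so /ɸ/ must become voiced as well.
A voiced bilabial fricative is [β], so the surface segment is [β].

[ɳɔʈɔɢβoni]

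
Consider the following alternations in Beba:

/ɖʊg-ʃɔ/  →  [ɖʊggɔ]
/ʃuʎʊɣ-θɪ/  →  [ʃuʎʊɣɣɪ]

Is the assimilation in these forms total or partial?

The segment that alternates is /ʃ/, which surfaces as [g] when adjacent to /g/.
The output [g] is identical to the trigger /g/ — every feature (place, manner, voicing) has been copied — so this is total assimilation.
The other form behaves the same way: /θ/ → [ɣ] after /ɣ/ — in each case the output is a copy of the preceding consonant.

total assimilation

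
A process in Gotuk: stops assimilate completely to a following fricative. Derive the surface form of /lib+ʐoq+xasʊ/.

[liʐʐoxxasʊ]

/b/ is the segment targeted by the rule; it sits immediately before /ʐ/, so it assimilates completely and surfaces as [ʐ].
The same rule applies at the second boundary: /q/ → [x] next to /x/.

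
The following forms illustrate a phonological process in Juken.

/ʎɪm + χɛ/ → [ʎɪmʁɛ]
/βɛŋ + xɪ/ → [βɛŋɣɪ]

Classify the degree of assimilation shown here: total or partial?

Comparing underlying and surface forms, /χ/ → [ʁ] is the alternation; the neighbouring /m/ is constant.
/χ/ is voiceless while /m/ is voiced; the output [ʁ] is voiced, matching the trigger — so the feature that spreads is voicing.
Place and manner are unchanged, so the assimilation is partial, not total.
The same holds elsewhere in the data: /x/ → [ɣ] after /ŋ/ (voiceless → voiced, matching voiced) — only voicing changes, and always toward the preceding segment.

partial assimilation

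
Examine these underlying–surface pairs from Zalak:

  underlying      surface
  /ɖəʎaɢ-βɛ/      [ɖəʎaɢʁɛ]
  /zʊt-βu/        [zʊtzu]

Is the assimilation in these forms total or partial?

partial assimilation

Comparing underlying and surface forms, /β/ → [ʁ] is the alternation; the neighbouring /ɢ/ is constant.
The change bilabial → uvular matches the place of the preceding /ɢ/, identifying this as place assimilation.
Manner and voice are unchanged, so the assimilation is partial, not total.
The same holds elsewhere in the data: /β/ → [z] after /t/ (bilabial → alveolar, matching alveolar) — only place changes, and always toward the preceding segment.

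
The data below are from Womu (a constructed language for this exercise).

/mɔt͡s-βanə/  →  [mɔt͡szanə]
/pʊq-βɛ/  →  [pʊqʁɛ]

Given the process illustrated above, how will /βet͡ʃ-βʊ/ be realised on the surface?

The data show progressive place assimilation: /β/ → [z] after /t͡s/; /β/ → [ʁ] after /q/. In each pair only place changes, matching the preceding consonant, while manner and voice stay constant.
The rule targets /β/ (voiced bilabial fricative), which sits after the trigger /t͡ʃ/ (postalveolar).
Changing only its place to postalveolar gives [ʒ] — the voiced postalveolar fricative.

[βet͡ʃʒʊ]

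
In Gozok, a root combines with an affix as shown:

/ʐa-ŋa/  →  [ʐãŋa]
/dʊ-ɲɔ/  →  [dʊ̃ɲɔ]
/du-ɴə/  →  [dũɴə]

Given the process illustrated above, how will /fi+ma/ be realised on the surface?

[fĩma]

The data show regressive nasality assimilation (vowel nasalisation): /a/ → [ã] before /ŋ/; /ʊ/ → [ʊ̃] before /ɲ/; /u/ → [ũ] before /ɴ/ — a vowel is nasalised by an immediately following nasal consonant.
/i/ sits next to the nasal /m/ and is therefore nasalised to [ĩ].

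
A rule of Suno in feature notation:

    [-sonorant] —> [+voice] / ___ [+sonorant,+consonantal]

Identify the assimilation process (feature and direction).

regressive voicing assimilation

The structural change is [+voice], and the conditioning segment [+sonorant,+consonantal] (a sonorant consonant) is itself voiced, so the target comes to share the voicing of its neighbour — voicing assimilation.
Since the environment is written after the underscore, the trigger follows the target; the direction is regressive.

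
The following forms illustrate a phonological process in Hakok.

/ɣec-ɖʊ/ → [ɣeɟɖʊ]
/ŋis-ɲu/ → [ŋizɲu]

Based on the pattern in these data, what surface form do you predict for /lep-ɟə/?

[lebɟə]

The data show regressive voicing assimilation: /c/ → [ɟ] before /ɖ/; /s/ → [z] before /ɲ/. In each pair only voicing changes, matching the following consonant, while place and manner stay constant.
/p/ is a voiceless bilabial stop. The following trigger /ɟ/ is voiced, so /p/ must become voiced as well.
A voiced bilabial stop is [b], so the surface segment is [b].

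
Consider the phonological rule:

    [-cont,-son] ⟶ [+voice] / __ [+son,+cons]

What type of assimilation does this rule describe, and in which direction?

regressive voicing assimilation

The structural change is [+voice], and the conditioning segment [+son,+cons] (a sonorant consonant) is itself voiced, so the target comes to share the voicing of its neighbour — voicing assimilation.
The conditioning segment sits to the right of the focus bar, meaning the trigger follows the segment that changes — regressive assimilation.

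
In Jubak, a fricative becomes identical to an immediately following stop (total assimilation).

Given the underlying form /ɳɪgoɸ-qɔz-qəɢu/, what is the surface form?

/ɸ/ is the segment targeted by the rule; it sits immediately before /q/, so it assimilates completely and surfaces as [q].
At the second juncture, /z/ likewise becomes [q] adjacent to /q/.

[ɳɪgoqqɔqqəɢu]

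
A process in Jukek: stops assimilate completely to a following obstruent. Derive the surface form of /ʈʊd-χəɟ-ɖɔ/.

/d/ is the segment targeted by the rule; it sits immediately before /χ/, so it assimilates completely and surfaces as [χ].
The same rule applies at the second boundary: /ɟ/ → [ɖ] next to /ɖ/.

[ʈʊχχəɖɖɔ]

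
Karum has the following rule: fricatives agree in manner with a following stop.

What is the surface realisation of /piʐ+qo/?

The rule targets /ʐ/ (voiced retroflex fricative), which sits before the trigger /q/ (stop).
The voiced retroflex stop is [ɖ], so /ʐ/ → [ɖ].

[piɖqo]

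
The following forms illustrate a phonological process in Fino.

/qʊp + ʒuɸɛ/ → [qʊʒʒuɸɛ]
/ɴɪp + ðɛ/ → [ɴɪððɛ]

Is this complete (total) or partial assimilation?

Comparing underlying and surface forms, /p/ → [ʒ] is the alternation; the neighbouring /ʒ/ is constant.
The output [ʒ] is identical to the trigger /ʒ/ — every feature (place, manner, voicing) has been copied — so this is total assimilation.
The remaining alternation confirms this: /p/ → [ð] before /ð/ — in each case the output is a copy of the following consonant.

total assimilation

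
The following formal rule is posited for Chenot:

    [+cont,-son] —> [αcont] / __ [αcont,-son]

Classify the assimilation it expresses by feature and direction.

regressive manner assimilation

The shared variable α links the value of [cont] on the target to that of the neighbouring obstruent. [cont] distinguishes stops from fricatives — a manner-of-articulation feature — so this is manner assimilation.
The conditioning segment sits to the right of the focus bar, meaning the trigger follows the segment that changes — regressive assimilation.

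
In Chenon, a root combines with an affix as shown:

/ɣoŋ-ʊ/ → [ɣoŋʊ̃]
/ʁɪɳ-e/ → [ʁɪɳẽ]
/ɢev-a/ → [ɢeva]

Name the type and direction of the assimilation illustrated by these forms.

progressive nasality assimilation (vowel nasalisation)

The vowel /ʊ/ surfaces as nasalised [ʊ̃] next to the preceding nasal /ŋ/ — it has acquired the [+nasal] feature of its neighbour.
Likewise in the remaining data: /e/ → [ẽ] after /ɳ/ — each time a vowel is nasalised next to a preceding nasal.
No change occurs in [ɢeva] because the vowel at the boundary is adjacent to an oral consonant, not a nasal (/a/ next to /v/).
Because the conditioning nasal is to the left of the vowel that changes, the process is progressive (perseverative).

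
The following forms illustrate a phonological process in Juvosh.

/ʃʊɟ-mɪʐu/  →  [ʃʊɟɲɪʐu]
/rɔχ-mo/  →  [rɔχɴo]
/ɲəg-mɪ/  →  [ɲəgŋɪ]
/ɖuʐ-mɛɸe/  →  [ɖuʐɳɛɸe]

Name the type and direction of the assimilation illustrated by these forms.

The segment that alternates is /m/, which surfaces as [ɲ] when adjacent to /ɟ/.
/m/ is bilabial while /ɟ/ is palatal; the output [ɲ] is palatal, matching the trigger — so the feature that spreads is place.
Manner and voice are unchanged, so the assimilation is partial, not total.
The other alternating forms pattern the same way: /m/ → [ɴ] after /χ/ (bilabial → uvular, matching uvular); /m/ → [ŋ] after /g/ (bilabial → velar, matching velar); /m/ → [ɳ] after /ʐ/ (bilabial → retroflex, matching retroflex) — only place changes, and always toward the preceding segment.
The trigger is the preceding segment, so the direction is progressive (perseverative).

progressive place assimilation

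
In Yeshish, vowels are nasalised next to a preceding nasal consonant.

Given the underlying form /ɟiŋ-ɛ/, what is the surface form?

The vowel /ɛ/ is adjacent to the preceding nasal /ŋ/, so it acquires [+nasal] and surfaces as [ɛ̃].

[ɟiŋɛ̃]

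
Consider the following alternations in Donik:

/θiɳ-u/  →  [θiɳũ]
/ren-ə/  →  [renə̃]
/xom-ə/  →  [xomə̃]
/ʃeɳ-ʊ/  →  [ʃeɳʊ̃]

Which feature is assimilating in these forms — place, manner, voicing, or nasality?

nasality

The vowel /u/ surfaces as nasalised [ũ] next to the preceding nasal /ɳ/ — it has acquired the [+nasal] feature of its neighbour.
The other forms show the same pattern: /ə/ → [ə̃] after /n/; /ə/ → [ə̃] after /m/; /ʊ/ → [ʊ̃] after /ɳ/ — each time a vowel is nasalised next to a preceding nasal.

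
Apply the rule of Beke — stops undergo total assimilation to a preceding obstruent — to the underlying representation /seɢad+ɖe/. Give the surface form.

/ɖ/ is the segment targeted by the rule; it sits immediately after /d/, so it assimilates completely and surfaces as [d].

[seɢadde]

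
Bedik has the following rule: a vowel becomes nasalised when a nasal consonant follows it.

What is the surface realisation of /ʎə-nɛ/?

The vowel /ə/ is adjacent to the following nasal /n/, so it acquires [+nasal] and surfaces as [ə̃].

[ʎə̃nɛ]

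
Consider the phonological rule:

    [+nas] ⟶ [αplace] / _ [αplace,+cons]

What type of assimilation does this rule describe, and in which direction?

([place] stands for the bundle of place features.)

regressive place assimilation

The rule copies the place features (abbreviated [place]) from the environment onto the target, so the assimilating feature is place.
The conditioning segment sits to the right of the focus bar, meaning the trigger follows the segment that changes — regressive assimilation.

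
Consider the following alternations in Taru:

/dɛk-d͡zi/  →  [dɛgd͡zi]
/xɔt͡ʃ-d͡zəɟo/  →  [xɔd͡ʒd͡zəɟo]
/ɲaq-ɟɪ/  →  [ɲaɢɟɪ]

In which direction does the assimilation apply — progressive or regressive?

Underlying /k/ is realised as [g] next to /d͡z/; /d͡z/ itself does not change.
The change voiceless → voiced matches the voicing of the following /d͡z/, identifying this as voicing assimilation.
Checking the remaining alternations: /t͡ʃ/ → [d͡ʒ] before /d͡z/ (voiceless → voiced, matching voiced); /q/ → [ɢ] before /ɟ/ (voiceless → voiced, matching voiced) — only voicing changes, and always toward the following segment.
The trigger is the following segment, so the direction is regressive (anticipatory).

regressive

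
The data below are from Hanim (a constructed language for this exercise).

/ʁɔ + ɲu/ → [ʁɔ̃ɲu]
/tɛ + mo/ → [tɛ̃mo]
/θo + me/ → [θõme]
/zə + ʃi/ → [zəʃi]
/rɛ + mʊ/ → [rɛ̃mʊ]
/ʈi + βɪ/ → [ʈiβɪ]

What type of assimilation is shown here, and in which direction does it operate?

The vowel /ɔ/ surfaces as nasalised [ɔ̃] next to the following nasal /ɲ/ — it has acquired the [+nasal] feature of its neighbour.
The other forms show the same pattern: /ɛ/ → [ɛ̃] before /m/; /o/ → [õ] before /m/ — each time a vowel is nasalised next to a following nasal.
No change occurs in [zəʃi], [ʈiβɪ] because the vowel at the boundary is adjacent to an oral consonant, not a nasal (/ə/ next to /ʃ/; /i/ next to /β/).
Because the conditioning nasal is to the right of the vowel that changes, the process is regressive (anticipatory).

regressive nasality assimilation (vowel nasalisation)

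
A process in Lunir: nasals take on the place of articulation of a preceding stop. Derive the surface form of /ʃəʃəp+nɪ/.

The rule targets /n/ (voiced alveolar nasal), which sits after the trigger /p/ (bilabial).
Changing only its place to bilabial gives [m] — the voiced bilabial nasal.

[ʃəʃəpmɪ]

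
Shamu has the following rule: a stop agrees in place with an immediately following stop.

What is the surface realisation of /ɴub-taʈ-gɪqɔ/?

[ɴudtakgɪqɔ]

The rule targets /b/ (voiced bilabial stop), which sits before the trigger /t/ (alveolar).
The voiced alveolar stop is [d], so /b/ → [d].
At the second juncture, /ʈ/ likewise becomes [k] adjacent to /g/.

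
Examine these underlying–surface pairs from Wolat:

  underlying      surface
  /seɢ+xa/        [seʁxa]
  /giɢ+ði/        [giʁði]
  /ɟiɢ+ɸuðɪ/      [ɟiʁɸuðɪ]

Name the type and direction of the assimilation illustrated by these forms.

The segment that alternates is /ɢ/, which surfaces as [ʁ] when adjacent to /x/.
The change stop → fricative matches the manner of the following /x/, identifying this as manner assimilation.
Place and voice are unchanged, so the assimilation is partial, not total.
Checking the remaining alternations: /ɢ/ → [ʁ] before /ð/ (stop → fricative, matching a fricative); /ɢ/ → [ʁ] before /ɸ/ (stop → fricative, matching a fricative) — only manner changes, and always toward the following segment.
Since the segment that changes precedes the conditioning segment, the assimilation is regressive.

regressive manner assimilation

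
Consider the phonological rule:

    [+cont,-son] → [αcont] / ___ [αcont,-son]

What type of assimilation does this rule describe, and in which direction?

The rule copies [cont] (continuancy) from the environment onto the target fricatives; since [±cont] encodes the stop/fricative manner contrast, the assimilating dimension is manner.
The conditioning segment sits to the right of the focus bar, meaning the trigger follows the segment that changes — regressive assimilation.

regressive manner assimilation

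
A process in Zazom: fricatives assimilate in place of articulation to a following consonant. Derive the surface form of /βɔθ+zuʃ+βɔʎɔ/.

The rule targets /θ/ (voiceless dental fricative), which sits before the trigger /z/ (alveolar).
A voiceless alveolar fricative is [s], so the surface segment is [s].
The same rule applies at the second boundary: /ʃ/ → [ɸ] next to /β/.

[βɔszuɸβɔʎɔ]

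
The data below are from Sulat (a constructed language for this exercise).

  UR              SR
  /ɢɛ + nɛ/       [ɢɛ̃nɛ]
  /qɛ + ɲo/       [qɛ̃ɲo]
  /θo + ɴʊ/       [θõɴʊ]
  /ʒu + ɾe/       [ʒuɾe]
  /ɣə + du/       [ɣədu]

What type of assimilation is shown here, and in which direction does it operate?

The vowel /ɛ/ surfaces as nasalised [ɛ̃] next to the following nasal /n/ — it has acquired the [+nasal] feature of its neighbour.
The other forms show the same pattern: /ɛ/ → [ɛ̃] before /ɲ/; /o/ → [õ] before /ɴ/ — each time a vowel is nasalised next to a following nasal.
No change occurs in [ʒuɾe], [ɣədu] because the vowel at the boundary is adjacent to an oral consonant, not a nasal (/u/ next to /ɾ/; /ə/ next to /d/).
Because the conditioning nasal is to the right of the vowel that changes, the process is regressive (anticipatory).

regressive nasality assimilation (vowel nasalisation)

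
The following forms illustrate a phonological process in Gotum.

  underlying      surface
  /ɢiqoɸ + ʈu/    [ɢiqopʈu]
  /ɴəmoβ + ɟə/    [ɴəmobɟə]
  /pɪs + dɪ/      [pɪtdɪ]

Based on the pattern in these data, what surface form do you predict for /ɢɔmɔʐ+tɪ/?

The data show regressive manner assimilation: /ɸ/ → [p] before /ʈ/; /β/ → [b] before /ɟ/; /s/ → [t] before /d/. In each pair only manner changes, matching the following consonant, while place and voice stay constant.
/ʐ/ is a voiced retroflex fricative. The following trigger /t/ is a stop, so /ʐ/ must become a stop as well.
A voiced retroflex stop is [ɖ], so the surface segment is [ɖ].

[ɢɔmɔɖtɪ]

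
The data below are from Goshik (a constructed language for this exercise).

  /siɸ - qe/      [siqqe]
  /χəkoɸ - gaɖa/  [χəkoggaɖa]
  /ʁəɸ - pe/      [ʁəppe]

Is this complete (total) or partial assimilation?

The segment that alternates is /ɸ/, which surfaces as [q] when adjacent to /q/.
The output [q] is identical to the trigger /q/ — every feature (place, manner, voicing) has been copied — so this is total assimilation.
The remaining alternations confirm this: /ɸ/ → [g] before /g/; /ɸ/ → [p] before /p/ — in each case the output is a copy of the following consonant.

total assimilation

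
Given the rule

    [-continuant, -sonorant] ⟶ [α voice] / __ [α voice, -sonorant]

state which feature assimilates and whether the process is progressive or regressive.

The rule copies [voice] from the environment onto the target, so the assimilating feature is voicing.
The conditioning segment sits to the right of the focus bar, meaning the trigger follows the segment that changes — regressive assimilation.

regressive voicing assimilation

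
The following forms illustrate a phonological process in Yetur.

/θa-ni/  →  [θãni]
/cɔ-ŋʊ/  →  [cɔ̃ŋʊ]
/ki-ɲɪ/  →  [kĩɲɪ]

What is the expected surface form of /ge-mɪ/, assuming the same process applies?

[gẽmɪ]

The data show regressive nasality assimilation (vowel nasalisation): /a/ → [ã] before /n/; /ɔ/ → [ɔ̃] before /ŋ/; /i/ → [ĩ] before /ɲ/ — a vowel is nasalised by an immediately following nasal consonant.
/e/ sits next to the nasal /m/ and is therefore nasalised to [ẽ].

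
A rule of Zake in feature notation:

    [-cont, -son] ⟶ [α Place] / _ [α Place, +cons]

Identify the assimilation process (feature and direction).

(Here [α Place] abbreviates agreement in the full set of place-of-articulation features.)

The rule copies the place features (abbreviated [Place]) from the environment onto the target, so the assimilating feature is place.
The conditioning segment sits to the right of the focus bar, meaning the trigger follows the segment that changes — regressive assimilation.

regressive place assimilation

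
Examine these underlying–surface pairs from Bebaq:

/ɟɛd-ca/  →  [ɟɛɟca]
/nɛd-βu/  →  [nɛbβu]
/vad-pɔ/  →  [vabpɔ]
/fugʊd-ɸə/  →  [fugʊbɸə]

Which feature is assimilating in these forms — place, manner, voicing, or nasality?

place

The segment that alternates is /d/, which surfaces as [ɟ] when adjacent to /c/.
/d/ is alveolar while /c/ is palatal; the output [ɟ] is palatal, matching the trigger — so the feature that spreads is place.
The same holds elsewhere in the data: /d/ → [b] before /β/ (alveolar → bilabial, matching bilabial); /d/ → [b] before /p/ (alveolar → bilabial, matching bilabial); /d/ → [b] before /ɸ/ (alveolar → bilabial, matching bilabial) — only place changes, and always toward the following segment.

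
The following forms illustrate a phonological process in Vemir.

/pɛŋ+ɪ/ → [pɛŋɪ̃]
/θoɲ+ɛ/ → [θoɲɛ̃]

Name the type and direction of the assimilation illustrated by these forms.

The vowel /ɪ/ surfaces as nasalised [ɪ̃] next to the preceding nasal /ŋ/ — it has acquired the [+nasal] feature of its neighbour.
The other form shows the same pattern: /ɛ/ → [ɛ̃] after /ɲ/ — each time a vowel is nasalised next to a preceding nasal.
Because the conditioning nasal is to the left of the vowel that changes, the process is progressive (perseverative).

progressive nasality assimilation (vowel nasalisation)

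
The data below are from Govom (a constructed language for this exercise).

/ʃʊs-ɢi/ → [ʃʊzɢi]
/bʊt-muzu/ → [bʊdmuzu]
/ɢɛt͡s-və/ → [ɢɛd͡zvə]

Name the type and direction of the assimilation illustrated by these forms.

Underlying /s/ is realised as [z] next to /ɢ/; /ɢ/ itself does not change.
The change voiceless → voiced matches the voicing of the following /ɢ/, identifying this as voicing assimilation.
Place and manner are unchanged, so the assimilation is partial, not total.
The same holds elsewhere in the data: /t/ → [d] before /m/ (voiceless → voiced, matching voiced); /t͡s/ → [d͡z] before /v/ (voiceless → voiced, matching voiced) — only voicing changes, and always toward the following segment.
The trigger is the following segment, so the direction is regressive (anticipatory).

regressive voicing assimilation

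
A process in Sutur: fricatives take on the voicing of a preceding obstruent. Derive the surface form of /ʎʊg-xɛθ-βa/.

The rule targets /x/ (voiceless velar fricative), which sits after the trigger /g/ (voiced).
A voiced velar fricative is [ɣ], so the surface segment is [ɣ].
At the second juncture, /β/ likewise becomes [ɸ] adjacent to /θ/.

[ʎʊgɣɛθɸa]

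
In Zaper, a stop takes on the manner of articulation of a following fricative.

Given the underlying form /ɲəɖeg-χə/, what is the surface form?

[ɲəɖeɣχə]

/g/ is a voiced velar stop. The following trigger /χ/ is a fricative, so /g/ must become a fricative as well.
The voiced velar fricative is [ɣ], so /g/ → [ɣ].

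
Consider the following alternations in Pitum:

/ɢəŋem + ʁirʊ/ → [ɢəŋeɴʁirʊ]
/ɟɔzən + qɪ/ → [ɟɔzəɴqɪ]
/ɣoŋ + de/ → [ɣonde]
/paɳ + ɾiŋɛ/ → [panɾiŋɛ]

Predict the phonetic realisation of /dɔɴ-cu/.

The data show regressive place assimilation: /m/ → [ɴ] before /ʁ/; /n/ → [ɴ] before /q/; /ŋ/ → [n] before /d/; /ɳ/ → [n] before /ɾ/. In each pair only place changes, matching the following consonant, while manner and voice stay constant.
The rule targets /ɴ/ (voiced uvular nasal), which sits before the trigger /c/ (palatal).
The voiced palatal nasal is [ɲ], so /ɴ/ → [ɲ].

[dɔɲcu]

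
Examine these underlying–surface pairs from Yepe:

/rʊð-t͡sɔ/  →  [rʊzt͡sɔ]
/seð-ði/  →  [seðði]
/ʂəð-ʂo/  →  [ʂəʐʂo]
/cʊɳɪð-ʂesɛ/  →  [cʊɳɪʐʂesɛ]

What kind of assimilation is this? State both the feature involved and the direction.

regressive place assimilation

The segment that alternates is /ð/, which surfaces as [z] when adjacent to /t͡s/.
/ð/ is dental while /t͡s/ is alveolar; the output [z] is alveolar, matching the trigger — so the feature that spreads is place.
Manner and voice are unchanged, so the assimilation is partial, not total.
The same holds elsewhere in the data: /ð/ → [ʐ] before /ʂ/ (dental → retroflex, matching retroflex) — only place changes, and always toward the following segment.
No alternation appears in [seðði]: there the adjacent consonants already agree in place (/ð/ and /ð/ are both dental), so this form is consistent with the same rule.
Since the segment that changes precedes the conditioning segment, the assimilation is regressive.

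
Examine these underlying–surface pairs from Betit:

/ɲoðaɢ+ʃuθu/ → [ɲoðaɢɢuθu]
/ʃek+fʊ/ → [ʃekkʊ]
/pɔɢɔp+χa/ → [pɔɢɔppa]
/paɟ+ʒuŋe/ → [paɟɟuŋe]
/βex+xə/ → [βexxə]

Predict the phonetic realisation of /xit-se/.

The data show progressive total assimilation (/ʃ/ → [ɢ] after /ɢ/; /f/ → [k] after /k/; /χ/ → [p] after /p/; /ʒ/ → [ɟ] after /ɟ/): in every case the target segment becomes identical to its preceding neighbour, copying more than a single feature.
In [βexxə] the two consonants at the boundary are already identical (/x/ + /x/), so the rule applies vacuously and nothing changes.
/s/ is the segment targeted by the rule; it sits immediately after /t/, so it assimilates completely and surfaces as [t].

[xitte]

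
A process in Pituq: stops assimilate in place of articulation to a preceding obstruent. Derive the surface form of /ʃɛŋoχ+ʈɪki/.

The rule targets /ʈ/ (voiceless retroflex stop), which sits after the trigger /χ/ (uvular).
The voiceless uvular stop is [q], so /ʈ/ → [q].

[ʃɛŋoχqɪki]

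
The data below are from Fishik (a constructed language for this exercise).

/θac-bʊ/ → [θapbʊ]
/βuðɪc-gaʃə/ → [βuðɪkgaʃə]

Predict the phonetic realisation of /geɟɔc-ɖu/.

[geɟɔʈɖu]

The data show regressive place assimilation: /c/ → [p] before /b/; /c/ → [k] before /g/. In each pair only place changes, matching the following consonant, while manner and voice stay constant.
The rule targets /c/ (voiceless palatal stop), which sits before the trigger /ɖ/ (retroflex).
Changing only its place to retroflex gives [ʈ] — the voiceless retroflex stop.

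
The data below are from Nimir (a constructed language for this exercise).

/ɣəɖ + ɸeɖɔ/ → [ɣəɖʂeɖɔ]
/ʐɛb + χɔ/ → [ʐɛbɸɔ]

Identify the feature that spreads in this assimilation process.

The segment that alternates is /ɸ/, which surfaces as [ʂ] when adjacent to /ɖ/.
/ɸ/ is bilabial while /ɖ/ is retroflex; the output [ʂ] is retroflex, matching the trigger — so the feature that spreads is place.
The same holds elsewhere in the data: /χ/ → [ɸ] after /b/ (uvular → bilabial, matching bilabial) — only place changes, and always toward the preceding segment.

place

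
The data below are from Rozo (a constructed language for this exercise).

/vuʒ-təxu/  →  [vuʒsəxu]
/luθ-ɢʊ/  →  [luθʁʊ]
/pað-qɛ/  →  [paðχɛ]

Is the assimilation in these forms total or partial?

The segment that alternates is /t/, which surfaces as [s] when adjacent to /ʒ/.
/t/ is a stop while /ʒ/ is a fricative; the output [s] is a fricative, matching the trigger — so the feature that spreads is manner.
Place and voice are unchanged, so the assimilation is partial, not total.
Checking the remaining alternations: /ɢ/ → [ʁ] after /θ/ (stop → fricative, matching a fricative); /q/ → [χ] after /ð/ (stop → fricative, matching a fricative) — only manner changes, and always toward the preceding segment.

partial assimilation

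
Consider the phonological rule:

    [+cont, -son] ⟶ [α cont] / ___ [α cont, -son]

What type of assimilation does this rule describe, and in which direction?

The rule copies [cont] (continuancy) from the environment onto the target fricatives; since [±cont] encodes the stop/fricative manner contrast, the assimilating dimension is manner.
The conditioning segment sits to the right of the focus bar, meaning the trigger follows the segment that changes — regressive assimilation.

regressive manner assimilation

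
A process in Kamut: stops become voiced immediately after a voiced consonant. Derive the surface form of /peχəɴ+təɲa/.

The rule targets /t/ (voiceless alveolar stop), which sits after the trigger /ɴ/ (voiced).
Changing only its voicing to voiced gives [d] — the voiced alveolar stop.

[peχəɴdəɲa]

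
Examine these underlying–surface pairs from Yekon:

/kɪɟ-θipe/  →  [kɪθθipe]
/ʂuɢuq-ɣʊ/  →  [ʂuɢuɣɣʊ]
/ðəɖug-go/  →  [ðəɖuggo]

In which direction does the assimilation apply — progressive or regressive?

regressive

Comparing underlying and surface forms, /ɟ/ → [θ] is the alternation; the neighbouring /θ/ is constant.
The output [θ] is identical to the trigger /θ/ — every feature (place, manner, voicing) has been copied — so this is total assimilation.
The other form behaves the same way: /q/ → [ɣ] before /ɣ/ — in each case the output is a copy of the following consonant.
In [ðəɖuggo] the two consonants at the boundary are already identical (/g/ + /g/), so the rule applies vacuously and nothing changes.
Since the segment that changes precedes the conditioning segment, the assimilation is regressive.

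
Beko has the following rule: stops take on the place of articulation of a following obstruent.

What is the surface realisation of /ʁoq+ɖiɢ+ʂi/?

The rule targets /q/ (voiceless uvular stop), which sits before the trigger /ɖ/ (retroflex).
Changing only its place to retroflex gives [ʈ] — the voiceless retroflex stop.
The same rule applies at the second boundary: /ɢ/ → [ɖ] next to /ʂ/.

[ʁoʈɖiɖʂi]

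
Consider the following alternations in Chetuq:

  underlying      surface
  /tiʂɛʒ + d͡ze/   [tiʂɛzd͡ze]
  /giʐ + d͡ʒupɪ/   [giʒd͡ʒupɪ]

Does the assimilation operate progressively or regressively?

regressive

Comparing underlying and surface forms, /ʒ/ → [z] is the alternation; the neighbouring /d͡z/ is constant.
The change postalveolar → alveolar matches the place of the following /d͡z/, identifying this as place assimilation.
Checking the remaining alternation: /ʐ/ → [ʒ] before /d͡ʒ/ (retroflex → postalveolar, matching postalveolar) — only place changes, and always toward the following segment.
The trigger is the following segment, so the direction is regressive (anticipatory).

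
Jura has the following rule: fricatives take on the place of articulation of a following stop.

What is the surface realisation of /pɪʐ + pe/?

/ʐ/ is a voiced retroflex fricative. The following trigger /p/ is bilabial, so /ʐ/ must become bilabial as well.
The voiced bilabial fricative is [β], so /ʐ/ → [β].

[pɪβpe]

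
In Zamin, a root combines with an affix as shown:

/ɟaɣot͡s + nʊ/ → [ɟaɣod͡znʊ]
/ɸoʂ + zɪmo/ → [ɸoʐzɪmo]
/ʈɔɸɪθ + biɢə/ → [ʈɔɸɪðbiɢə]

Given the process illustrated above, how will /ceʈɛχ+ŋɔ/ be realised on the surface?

The data show regressive voicing assimilation: /t͡s/ → [d͡z] before /n/; /ʂ/ → [ʐ] before /z/; /θ/ → [ð] before /b/. In each pair only voicing changes, matching the following consonant, while place and manner stay constant.
/χ/ is a voiceless uvular fricative. The following trigger /ŋ/ is voiced, so /χ/ must become voiced as well.
A voiced uvular fricative is [ʁ], so the surface segment is [ʁ].

[ceʈɛʁŋɔ]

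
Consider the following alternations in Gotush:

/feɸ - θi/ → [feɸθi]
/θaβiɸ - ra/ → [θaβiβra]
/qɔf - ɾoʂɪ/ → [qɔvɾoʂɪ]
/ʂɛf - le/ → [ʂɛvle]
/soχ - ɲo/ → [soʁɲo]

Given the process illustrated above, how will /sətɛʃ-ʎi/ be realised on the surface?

The data show regressive voicing assimilation: /ɸ/ → [β] before /r/; /f/ → [v] before /ɾ/; /f/ → [v] before /l/; /χ/ → [ʁ] before /ɲ/. In each pair only voicing changes, matching the following consonant, while place and manner stay constant.
Nothing changes in [feɸθi]: there the adjacent consonants already agree in voicing (/ɸ/ and /θ/ are both voiceless), so this form is consistent with the same rule.
/ʃ/ is a voiceless postalveolar fricative. The following trigger /ʎ/ is voiced, so /ʃ/ must become voiced as well.
Changing only its voicing to voiced gives [ʒ] — the voiced postalveolar fricative.

[sətɛʒʎi]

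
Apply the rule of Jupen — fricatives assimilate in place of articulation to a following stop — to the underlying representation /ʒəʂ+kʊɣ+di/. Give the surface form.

[ʒəxkʊzdi]

/ʂ/ is a voiceless retroflex fricative. The following trigger /k/ is velar, so /ʂ/ must become velar as well.
A voiceless velar fricative is [x], so the surface segment is [x].
At the second juncture, /ɣ/ likewise becomes [z] adjacent to /d/.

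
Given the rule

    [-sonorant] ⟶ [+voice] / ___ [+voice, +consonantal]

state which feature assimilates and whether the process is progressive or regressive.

regressive voicing assimilation

The structural change is [+voice], and the conditioning segment [+voice, +consonantal] (a voiced consonant) is itself voiced, so the target comes to share the voicing of its neighbour — voicing assimilation.
The conditioning segment sits to the right of the focus bar, meaning the trigger follows the segment that changes — regressive assimilation.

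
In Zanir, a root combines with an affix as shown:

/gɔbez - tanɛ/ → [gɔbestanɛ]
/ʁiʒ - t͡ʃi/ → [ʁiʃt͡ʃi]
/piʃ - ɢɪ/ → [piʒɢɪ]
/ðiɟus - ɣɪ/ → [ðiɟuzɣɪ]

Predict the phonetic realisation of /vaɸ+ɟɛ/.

[vaβɟɛ]

The data show regressive voicing assimilation: /z/ → [s] before /t/; /ʒ/ → [ʃ] before /t͡ʃ/; /ʃ/ → [ʒ] before /ɢ/; /s/ → [z] before /ɣ/. In each pair only voicing changes, matching the following consonant, while place and manner stay constant.
/ɸ/ is a voiceless bilabial fricative. The following trigger /ɟ/ is voiced, so /ɸ/ must become voiced as well.
Changing only its voicing to voiced gives [β] — the voiced bilabial fricative.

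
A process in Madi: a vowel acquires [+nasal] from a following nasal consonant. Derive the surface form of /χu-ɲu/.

/u/ sits next to the nasal /ɲ/ and is therefore nasalised to [ũ].

[χũɲu]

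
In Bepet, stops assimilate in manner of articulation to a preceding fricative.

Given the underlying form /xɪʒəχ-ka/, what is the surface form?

The rule targets /k/ (voiceless velar stop), which sits after the trigger /χ/ (fricative).
A voiceless velar fricative is [x], so the surface segment is [x].

[xɪʒəχxa]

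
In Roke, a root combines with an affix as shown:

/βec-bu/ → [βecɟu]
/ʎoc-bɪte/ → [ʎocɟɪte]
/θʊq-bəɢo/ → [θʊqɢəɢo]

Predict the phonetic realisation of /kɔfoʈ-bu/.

The data show progressive place assimilation: /b/ → [ɟ] after /c/; /b/ → [ɢ] after /q/. In each pair only place changes, matching the preceding consonant, while manner and voice stay constant.
/b/ is a voiced bilabial stop. The preceding trigger /ʈ/ is retroflex, so /b/ must become retroflex as well.
The voiced retroflex stop is [ɖ], so /b/ → [ɖ].

[kɔfoʈɖu]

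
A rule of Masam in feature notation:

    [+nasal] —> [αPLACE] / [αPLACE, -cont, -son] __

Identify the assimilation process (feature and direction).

progressive place assimilation

The rule copies the place features (abbreviated [PLACE]) from the environment onto the target, so the assimilating feature is place.
The conditioning segment sits to the left of the focus bar, meaning the trigger precedes the segment that changes — progressive assimilation.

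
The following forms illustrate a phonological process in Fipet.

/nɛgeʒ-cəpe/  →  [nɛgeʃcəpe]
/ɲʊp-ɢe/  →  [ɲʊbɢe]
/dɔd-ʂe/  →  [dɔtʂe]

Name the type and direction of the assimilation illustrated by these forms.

regressive voicing assimilation

The segment that alternates is /ʒ/, which surfaces as [ʃ] when adjacent to /c/.
The change voiced → voiceless matches the voicing of the following /c/, identifying this as voicing assimilation.
Place and manner are unchanged, so the assimilation is partial, not total.
Checking the remaining alternations: /p/ → [b] before /ɢ/ (voiceless → voiced, matching voiced); /d/ → [t] before /ʂ/ (voiced → voiceless, matching voiceless) — only voicing changes, and always toward the following segment.
The trigger is the following segment, so the direction is regressive (anticipatory).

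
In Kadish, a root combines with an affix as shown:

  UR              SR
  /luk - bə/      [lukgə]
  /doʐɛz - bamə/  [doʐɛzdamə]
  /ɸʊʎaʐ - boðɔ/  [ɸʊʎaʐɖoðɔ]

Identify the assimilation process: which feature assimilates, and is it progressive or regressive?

progressive place assimilation

Underlying /b/ is realised as [g] next to /k/; /k/ itself does not change.
/b/ is bilabial while /k/ is velar; the output [g] is velar, matching the trigger — so the feature that spreads is place.
Manner and voice are unchanged, so the assimilation is partial, not total.
The other alternating forms pattern the same way: /b/ → [d] after /z/ (bilabial → alveolar, matching alveolar); /b/ → [ɖ] after /ʐ/ (bilabial → retroflex, matching retroflex) — only place changes, and always toward the preceding segment.
Since the segment that changes follows the conditioning segment, the assimilation is progressive.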